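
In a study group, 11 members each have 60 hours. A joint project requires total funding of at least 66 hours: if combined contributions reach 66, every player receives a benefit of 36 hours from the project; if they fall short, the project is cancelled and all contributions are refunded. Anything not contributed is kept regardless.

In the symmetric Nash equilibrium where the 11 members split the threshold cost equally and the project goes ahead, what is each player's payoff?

90 hours

Equal share of the threshold: 66/11 = 6.
At this profile no one gains by cutting their contribution: any cut drops the total below 66, the project is cancelled, contributions are refunded, and the deviator ends with 60, which is less than 60 − 6 + 36 = 90. Contributing more than 6 just wastes the excess. So contributing exactly 6 is a best response.
Each player's payoff: 60 − 6 + 36 = 90.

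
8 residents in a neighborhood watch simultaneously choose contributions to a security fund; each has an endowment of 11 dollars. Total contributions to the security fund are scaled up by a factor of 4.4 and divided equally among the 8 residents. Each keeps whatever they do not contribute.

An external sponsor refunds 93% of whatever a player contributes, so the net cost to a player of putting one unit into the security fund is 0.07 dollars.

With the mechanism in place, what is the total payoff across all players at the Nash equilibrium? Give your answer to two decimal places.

469.04 dollars

The effective private return per unit is now (4.4/8) / 0.07 = 7.8571 > 1, so every player's dominant strategy flips to full contribution.
At the Nash equilibrium everyone contributes 11. Group total payoff = 8 × (11 × 0.93 + 4.4 × 11) = 469.04.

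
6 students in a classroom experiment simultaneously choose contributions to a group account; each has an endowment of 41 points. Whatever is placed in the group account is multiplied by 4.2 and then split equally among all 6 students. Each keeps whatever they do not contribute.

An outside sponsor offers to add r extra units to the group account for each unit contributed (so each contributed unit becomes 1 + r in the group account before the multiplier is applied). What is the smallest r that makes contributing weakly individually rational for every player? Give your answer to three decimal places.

With matching at rate r, one contributed unit becomes (1 + r) in the group account and returns 4.2 × (1 + r) / 6 to the contributor.
Setting this equal to 1: 1 + r = 6/4.2 = 1.4286.
So the minimum matching rate is r = 1.4286 − 1 = 0.429.

0.429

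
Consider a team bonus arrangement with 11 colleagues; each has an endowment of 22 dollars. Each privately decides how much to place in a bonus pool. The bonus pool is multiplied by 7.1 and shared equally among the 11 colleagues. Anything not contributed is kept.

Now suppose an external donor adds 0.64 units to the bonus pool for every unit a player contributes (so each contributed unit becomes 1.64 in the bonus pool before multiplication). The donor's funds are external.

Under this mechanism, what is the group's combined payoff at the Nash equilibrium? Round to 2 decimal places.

The effective private return per unit is now 7.1 × 1.64 / 11 = 1.0585 > 1, so every player's dominant strategy flips to full contribution.
So the Nash equilibrium is full contribution by all 11; the group earns 7.1 × 1.64 × 242 = 2817.85.

2817.85 dollars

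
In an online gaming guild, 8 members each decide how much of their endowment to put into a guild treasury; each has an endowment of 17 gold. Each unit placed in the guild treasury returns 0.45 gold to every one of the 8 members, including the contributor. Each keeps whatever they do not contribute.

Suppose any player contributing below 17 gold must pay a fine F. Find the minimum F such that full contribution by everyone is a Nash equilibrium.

9.35 gold

Given the others contribute fully, the best deviation is to contribute 0 (any partial contribution still incurs the fine and gives up units whose private return 0.45 is below 1).
Deviating from 17 to 0 saves 17 gold but forfeits the deviator's share of the drop in the guild treasury: 0.45 × 17 = 7.65.
So the deviation gain is 17 − 7.65 = 9.35, and the fine must be at least 9.35 gold to wipe it out.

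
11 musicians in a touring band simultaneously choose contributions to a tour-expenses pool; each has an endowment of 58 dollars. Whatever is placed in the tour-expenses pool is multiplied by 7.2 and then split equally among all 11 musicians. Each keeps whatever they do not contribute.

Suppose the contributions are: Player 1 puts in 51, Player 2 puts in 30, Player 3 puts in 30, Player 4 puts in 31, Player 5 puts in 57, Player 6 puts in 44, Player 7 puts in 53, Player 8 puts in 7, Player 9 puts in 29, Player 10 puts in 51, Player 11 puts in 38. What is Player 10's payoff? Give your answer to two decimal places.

282.56 dollars

Total contributed: 51 + 30 + 30 + 31 + 57 + 44 + 53 + 7 + 29 + 51 + 38 = 421.
Each receives 7.2 × 421 / 11 = 275.56 from the tour-expenses pool.
Player 10 keeps 58 − 51 = 7, so Player 10's payoff is 7 + 275.56 = 282.56.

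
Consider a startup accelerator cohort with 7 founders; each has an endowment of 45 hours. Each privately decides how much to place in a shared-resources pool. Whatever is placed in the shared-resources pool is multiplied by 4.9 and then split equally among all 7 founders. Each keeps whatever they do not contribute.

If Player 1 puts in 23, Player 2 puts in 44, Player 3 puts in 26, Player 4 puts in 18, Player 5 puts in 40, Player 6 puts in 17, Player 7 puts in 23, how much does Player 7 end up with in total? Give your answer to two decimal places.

155.70 hours

Total contributed: 23 + 44 + 26 + 18 + 40 + 17 + 23 = 191.
Each receives 4.9 × 191 / 7 = 133.70 from the shared-resources pool.
Player 7 keeps 45 − 23 = 22, so Player 7's payoff is 22 + 133.70 = 155.70.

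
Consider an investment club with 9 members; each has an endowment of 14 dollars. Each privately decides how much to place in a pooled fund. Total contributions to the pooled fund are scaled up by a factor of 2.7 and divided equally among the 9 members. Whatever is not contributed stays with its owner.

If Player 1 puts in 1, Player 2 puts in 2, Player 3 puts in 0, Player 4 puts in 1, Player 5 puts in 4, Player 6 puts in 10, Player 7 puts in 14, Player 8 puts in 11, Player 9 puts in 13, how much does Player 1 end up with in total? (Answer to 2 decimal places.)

Total contributed: 1 + 2 + 0 + 1 + 4 + 10 + 14 + 11 + 13 = 56.
Each receives 2.7 × 56 / 9 = 16.80 from the pooled fund.
Player 1 keeps 14 − 1 = 13, so Player 1's payoff is 13 + 16.80 = 29.80.

29.80 dollars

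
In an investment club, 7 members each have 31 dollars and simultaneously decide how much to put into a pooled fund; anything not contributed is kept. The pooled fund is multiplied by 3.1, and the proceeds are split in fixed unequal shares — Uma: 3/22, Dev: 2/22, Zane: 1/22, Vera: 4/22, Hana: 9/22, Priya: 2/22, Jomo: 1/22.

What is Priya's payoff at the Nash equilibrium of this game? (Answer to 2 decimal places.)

39.74 dollars

Player j's private return per contributed unit is 3.1 × (j's share). Contributing is weakly dominant for j when that share is at least 1/3.1 = 0.3226, and contributing 0 is dominant otherwise.
The only share above 0.3226 is Hana's 9/22, contributing 31; the remaining 6 contribute 0. Total contributed: 31.
Priya keeps 31 and receives 3.1 × 31 × 2/22 = 8.74 from the pooled fund, for a payoff of 39.74.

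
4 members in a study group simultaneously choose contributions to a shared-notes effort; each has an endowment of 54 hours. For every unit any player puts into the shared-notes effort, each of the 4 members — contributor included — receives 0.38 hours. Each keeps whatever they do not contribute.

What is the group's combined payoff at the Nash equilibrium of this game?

216.00 hours

The private return per contributed unit is 0.38 < 1, so contributing 0 is dominant for every player. At the Nash equilibrium everyone keeps their 54, and the group total is 4 × 54 = 216.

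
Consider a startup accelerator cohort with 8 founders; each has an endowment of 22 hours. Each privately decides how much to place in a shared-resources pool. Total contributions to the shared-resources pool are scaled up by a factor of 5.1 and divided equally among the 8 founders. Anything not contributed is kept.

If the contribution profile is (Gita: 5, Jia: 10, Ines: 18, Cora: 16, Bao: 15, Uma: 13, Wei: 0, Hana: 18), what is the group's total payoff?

Total contributed: 5 + 10 + 18 + 16 + 15 + 13 + 0 + 18 = 95; total kept: 8 × 22 − 95 = 81.
The shared-resources pool pays out 5.1 × 95 = 484.50 in aggregate.
Group total = 81 + 484.50 = 565.50.

565.50 hours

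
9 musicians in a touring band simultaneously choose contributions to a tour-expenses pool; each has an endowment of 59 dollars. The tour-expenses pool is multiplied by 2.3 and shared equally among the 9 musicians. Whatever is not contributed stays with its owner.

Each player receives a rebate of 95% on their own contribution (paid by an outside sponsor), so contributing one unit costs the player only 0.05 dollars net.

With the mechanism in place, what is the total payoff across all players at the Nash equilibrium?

1725.75 dollars

Under the mechanism each unit contributed yields (2.3/9) / 0.05 = 5.1111 back to its contributor per unit of net cost, which exceeds 1, making full contribution the dominant choice for everyone.
At the Nash equilibrium everyone contributes 59. Group total payoff = 9 × (59 × 0.95 + 2.3 × 59) = 1725.75.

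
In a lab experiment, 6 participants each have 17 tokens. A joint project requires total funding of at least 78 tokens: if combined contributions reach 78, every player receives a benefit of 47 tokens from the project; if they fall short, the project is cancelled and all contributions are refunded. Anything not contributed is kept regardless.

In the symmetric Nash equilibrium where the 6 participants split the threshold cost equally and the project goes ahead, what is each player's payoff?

Equal share of the threshold: 78/6 = 13.
At this profile no one gains by cutting their contribution: any cut drops the total below 78, the project is cancelled, contributions are refunded, and the deviator ends with 17, which is less than 17 − 13 + 47 = 51. Contributing more than 13 just wastes the excess. So contributing exactly 13 is a best response.
Each player's payoff: 17 − 13 + 47 = 51.

51 tokens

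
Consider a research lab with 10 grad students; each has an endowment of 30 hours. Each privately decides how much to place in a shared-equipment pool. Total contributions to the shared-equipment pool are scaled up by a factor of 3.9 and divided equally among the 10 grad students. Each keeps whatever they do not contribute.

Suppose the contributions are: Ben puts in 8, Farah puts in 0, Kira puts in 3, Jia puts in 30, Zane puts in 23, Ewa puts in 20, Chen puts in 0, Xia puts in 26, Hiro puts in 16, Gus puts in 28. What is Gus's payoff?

Total contributed: 8 + 0 + 3 + 30 + 23 + 20 + 0 + 26 + 16 + 28 = 154.
Each receives 3.9 × 154 / 10 = 60.06 from the shared-equipment pool.
Gus keeps 30 − 28 = 2, so Gus's payoff is 2 + 60.06 = 62.06.

62.06 hours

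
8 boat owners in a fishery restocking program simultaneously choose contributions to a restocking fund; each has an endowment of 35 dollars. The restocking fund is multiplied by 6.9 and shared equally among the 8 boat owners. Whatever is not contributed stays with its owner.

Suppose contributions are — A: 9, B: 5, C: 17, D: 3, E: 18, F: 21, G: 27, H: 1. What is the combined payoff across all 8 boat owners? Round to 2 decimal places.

Total contributed: 9 + 5 + 17 + 3 + 18 + 21 + 27 + 1 = 101; total kept: 8 × 35 − 101 = 179.
The restocking fund pays out 6.9 × 101 = 696.90 in aggregate.
Group total = 179 + 696.90 = 875.90.

875.90 dollars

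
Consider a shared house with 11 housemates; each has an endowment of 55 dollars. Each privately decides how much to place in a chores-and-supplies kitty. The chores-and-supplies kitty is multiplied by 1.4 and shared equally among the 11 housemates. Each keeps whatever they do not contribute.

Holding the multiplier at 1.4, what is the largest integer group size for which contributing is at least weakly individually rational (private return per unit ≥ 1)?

Private return per unit is 1.4/(group size), which is ≥ 1 whenever the group size is ≤ 1.4.
The largest such integer is 1.

1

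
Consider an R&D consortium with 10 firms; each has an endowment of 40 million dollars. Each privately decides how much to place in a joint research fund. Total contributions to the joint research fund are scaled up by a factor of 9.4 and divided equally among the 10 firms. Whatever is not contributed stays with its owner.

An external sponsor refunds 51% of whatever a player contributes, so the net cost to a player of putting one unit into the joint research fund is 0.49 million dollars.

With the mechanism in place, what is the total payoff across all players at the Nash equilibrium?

3964.00 million dollars

With the mechanism, a contributed unit returns (9.4/10) / 0.49 = 1.9184 per unit of net cost to the contributor — now above 1 — so contributing fully is weakly dominant for every player.
At the Nash equilibrium everyone contributes 40. Group total payoff = 10 × (40 × 0.51 + 9.4 × 40) = 3964.00.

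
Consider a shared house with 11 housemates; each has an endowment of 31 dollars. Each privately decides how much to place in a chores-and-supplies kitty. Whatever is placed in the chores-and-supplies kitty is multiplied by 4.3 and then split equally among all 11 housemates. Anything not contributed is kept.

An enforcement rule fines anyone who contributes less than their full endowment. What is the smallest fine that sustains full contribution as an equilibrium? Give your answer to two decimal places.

Given the others contribute fully, the best deviation is to contribute 0 (any partial contribution still incurs the fine and gives up units whose private return 0.3909 is below 1).
Deviating from 31 to 0 saves 31 dollars but forfeits the deviator's share of the drop in the chores-and-supplies kitty: 4.3/11 × 31 = 12.12.
So the deviation gain is 31 − 12.12 = 18.88, and the fine must be at least 18.88 dollars to wipe it out.

18.88 dollars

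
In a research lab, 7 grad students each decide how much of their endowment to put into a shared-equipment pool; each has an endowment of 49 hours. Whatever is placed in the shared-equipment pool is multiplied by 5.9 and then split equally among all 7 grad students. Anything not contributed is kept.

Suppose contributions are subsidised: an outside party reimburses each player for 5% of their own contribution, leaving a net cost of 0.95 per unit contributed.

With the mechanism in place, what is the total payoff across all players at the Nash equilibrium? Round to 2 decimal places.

With the mechanism, a contributed unit returns (5.9/7) / 0.95 = 0.8872 per unit of net cost — still below 1 — so contributing 0 remains dominant for every player.
Everyone keeps their endowment and the group total is 7 × 49 = 343.

343.00 hours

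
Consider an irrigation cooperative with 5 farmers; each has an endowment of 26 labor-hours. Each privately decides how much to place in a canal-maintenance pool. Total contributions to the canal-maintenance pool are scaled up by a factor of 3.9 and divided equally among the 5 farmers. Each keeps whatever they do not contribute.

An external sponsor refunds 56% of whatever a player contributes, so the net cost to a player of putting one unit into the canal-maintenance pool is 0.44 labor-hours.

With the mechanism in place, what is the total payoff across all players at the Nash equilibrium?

579.80 labor-hours

The effective private return per unit is now (3.9/5) / 0.44 = 1.7727 > 1, so every player's dominant strategy flips to full contribution.
At the Nash equilibrium everyone contributes 26. Group total payoff = 5 × (26 × 0.56 + 3.9 × 26) = 579.80.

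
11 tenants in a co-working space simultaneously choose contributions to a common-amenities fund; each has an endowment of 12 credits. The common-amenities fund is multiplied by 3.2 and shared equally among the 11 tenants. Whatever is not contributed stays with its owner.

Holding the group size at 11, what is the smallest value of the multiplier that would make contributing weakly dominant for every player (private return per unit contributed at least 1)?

A contributed unit returns (multiplier)/11 to its contributor.
This reaches 1 exactly when the multiplier is 11.

11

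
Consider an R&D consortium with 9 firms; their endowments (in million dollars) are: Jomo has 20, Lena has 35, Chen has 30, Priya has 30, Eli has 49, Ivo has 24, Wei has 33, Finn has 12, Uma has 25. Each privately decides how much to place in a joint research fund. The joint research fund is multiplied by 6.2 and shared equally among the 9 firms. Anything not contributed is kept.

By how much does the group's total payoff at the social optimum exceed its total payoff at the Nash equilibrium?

The private return per contributed unit is 6.2/9 = 0.6889 < 1 for every player regardless of endowment, so the Nash equilibrium is zero contribution and the group total is Σ E_j = 20 + 35 + 30 + 30 + 49 + 24 + 33 + 12 + 25 = 258.
Each contributed unit returns 6.200 to the group, so the social optimum is full contribution by everyone: group total = 6.200 × 258 = 1599.60.
Efficiency loss = (6.200 − 1) × 258 = 1341.60.

1341.60 million dollars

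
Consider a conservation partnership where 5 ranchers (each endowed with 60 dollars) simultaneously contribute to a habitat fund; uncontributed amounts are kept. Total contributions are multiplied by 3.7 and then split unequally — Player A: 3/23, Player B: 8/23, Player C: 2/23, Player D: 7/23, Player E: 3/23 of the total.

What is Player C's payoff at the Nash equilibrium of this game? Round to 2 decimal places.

Player j's private return per contributed unit is 3.7 × (j's share). Contributing is weakly dominant for j when that share is at least 1/3.7 = 0.2703, and contributing 0 is dominant otherwise.
Player B and Player D are above the threshold, contributing 60 each; the remaining 3 contribute 0. Total contributed: 120.
Player C keeps 60 and receives 3.7 × 120 × 2/23 = 38.61 from the habitat fund, for a payoff of 98.61.

98.61 dollars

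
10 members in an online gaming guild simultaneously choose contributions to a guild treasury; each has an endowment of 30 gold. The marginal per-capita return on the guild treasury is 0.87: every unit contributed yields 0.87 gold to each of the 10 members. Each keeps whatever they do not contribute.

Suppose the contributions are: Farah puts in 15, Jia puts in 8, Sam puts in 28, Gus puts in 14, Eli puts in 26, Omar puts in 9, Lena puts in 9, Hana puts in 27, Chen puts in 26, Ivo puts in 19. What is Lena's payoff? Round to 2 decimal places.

178.47 gold

Total contributed: 15 + 8 + 28 + 14 + 26 + 9 + 9 + 27 + 26 + 19 = 181.
Each receives 0.87 × 181 = 157.47 from the guild treasury.
Lena keeps 30 − 9 = 21, so Lena's payoff is 21 + 157.47 = 178.47.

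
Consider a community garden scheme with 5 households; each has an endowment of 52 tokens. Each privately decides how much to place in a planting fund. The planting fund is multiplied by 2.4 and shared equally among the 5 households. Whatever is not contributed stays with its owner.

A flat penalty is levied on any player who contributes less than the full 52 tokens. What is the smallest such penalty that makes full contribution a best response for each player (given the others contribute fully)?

Given the others contribute fully, the best deviation is to contribute 0 (any partial contribution still incurs the fine and gives up units whose private return 0.4800 is below 1).
Deviating from 52 to 0 saves 52 tokens but forfeits the deviator's share of the drop in the planting fund: 2.4/5 × 52 = 24.96.
So the deviation gain is 52 − 24.96 = 27.04, and the fine must be at least 27.04 tokens to wipe it out.

27.04 tokens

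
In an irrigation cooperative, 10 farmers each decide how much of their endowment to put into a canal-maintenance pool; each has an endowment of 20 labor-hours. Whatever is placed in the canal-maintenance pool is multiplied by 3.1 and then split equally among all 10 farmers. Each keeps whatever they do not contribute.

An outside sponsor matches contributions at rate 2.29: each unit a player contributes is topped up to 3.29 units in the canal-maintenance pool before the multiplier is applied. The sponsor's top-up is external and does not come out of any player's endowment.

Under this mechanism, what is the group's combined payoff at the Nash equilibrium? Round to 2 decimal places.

Under the mechanism each unit contributed yields 3.1 × 3.29 / 10 = 1.0199 back to its contributor per unit of net cost, which exceeds 1, making full contribution the dominant choice for everyone.
At the Nash equilibrium everyone contributes 20. Group total payoff = 3.1 × 3.29 × 200 = 2039.80.

2039.80 labor-hours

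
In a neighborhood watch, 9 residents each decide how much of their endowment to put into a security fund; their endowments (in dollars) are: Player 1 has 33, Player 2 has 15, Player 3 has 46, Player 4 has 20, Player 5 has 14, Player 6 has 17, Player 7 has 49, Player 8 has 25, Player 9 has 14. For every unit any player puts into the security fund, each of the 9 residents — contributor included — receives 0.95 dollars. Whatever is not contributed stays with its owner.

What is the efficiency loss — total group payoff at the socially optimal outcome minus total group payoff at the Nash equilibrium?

The private return per contributed unit is 0.95 < 1 for everyone, so the Nash equilibrium is zero contribution and the group total is Σ E_j = 33 + 15 + 46 + 20 + 14 + 17 + 49 + 25 + 14 = 233.
Each contributed unit returns 8.550 to the group, so the social optimum is full contribution by everyone: group total = 8.550 × 233 = 1992.15.
Efficiency loss = (8.550 − 1) × 233 = 1759.15.

1759.15 dollars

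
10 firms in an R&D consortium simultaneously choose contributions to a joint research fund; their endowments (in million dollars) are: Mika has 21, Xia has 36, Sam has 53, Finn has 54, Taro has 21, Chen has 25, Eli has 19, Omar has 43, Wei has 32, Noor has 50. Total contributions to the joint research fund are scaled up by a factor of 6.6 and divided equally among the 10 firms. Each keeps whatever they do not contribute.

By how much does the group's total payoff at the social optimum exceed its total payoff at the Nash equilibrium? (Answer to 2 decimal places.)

1982.40 million dollars

The private return per contributed unit is 6.6/10 = 0.6600 < 1 for every player regardless of endowment, so the Nash equilibrium is zero contribution and the group total is Σ E_j = 21 + 36 + 53 + 54 + 21 + 25 + 19 + 43 + 32 + 50 = 354.
Each contributed unit returns 6.600 to the group, so the social optimum is full contribution by everyone: group total = 6.600 × 354 = 2336.40.
Efficiency loss = (6.600 − 1) × 354 = 1982.40.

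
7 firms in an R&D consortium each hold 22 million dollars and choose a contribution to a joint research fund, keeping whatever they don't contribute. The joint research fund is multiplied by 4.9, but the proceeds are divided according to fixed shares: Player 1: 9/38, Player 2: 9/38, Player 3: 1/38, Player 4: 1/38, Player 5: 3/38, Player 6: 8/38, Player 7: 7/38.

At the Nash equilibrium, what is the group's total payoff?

411.40 million dollars

A player with share s gets back 4.9·s per unit contributed, so full contribution is dominant for anyone with s > 1/4.9 = 0.2041 and zero contribution is dominant for anyone below.
The shares above 0.2041 belong to Player 1, Player 2 and Player 6, contributing 22 each; the remaining 4 contribute 0. Total contributed: 66.
The joint research fund pays out 4.9 × 66 = 323.40 in total (split across the unequal shares, but the aggregate is all that matters for the group sum).
The 4 free-riders keep 22 each, adding 88. Group total = 88 + 323.40 = 411.40.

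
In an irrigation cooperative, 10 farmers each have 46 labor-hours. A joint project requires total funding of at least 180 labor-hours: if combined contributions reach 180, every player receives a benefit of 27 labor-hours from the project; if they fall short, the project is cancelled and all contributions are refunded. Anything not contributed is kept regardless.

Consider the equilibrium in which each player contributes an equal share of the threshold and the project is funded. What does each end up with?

Equal share of the threshold: 180/10 = 18.
At this profile no one gains by cutting their contribution: any cut drops the total below 180, the project is cancelled, contributions are refunded, and the deviator ends with 46, which is less than 46 − 18 + 27 = 55. Contributing more than 18 just wastes the excess. So contributing exactly 18 is a best response.
Each player's payoff: 46 − 18 + 27 = 55.

55 labor-hours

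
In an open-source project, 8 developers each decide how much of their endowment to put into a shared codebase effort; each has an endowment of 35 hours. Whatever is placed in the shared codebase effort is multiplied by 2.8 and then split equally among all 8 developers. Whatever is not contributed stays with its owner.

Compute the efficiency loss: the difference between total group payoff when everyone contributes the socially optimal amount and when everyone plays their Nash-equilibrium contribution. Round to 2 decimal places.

504.00 hours

Each contributed unit returns 2.8/8 = 0.3500 to its contributor — below 1 — so contributing 0 is dominant for every player. At the Nash equilibrium everyone keeps their 35, and the group total is 8 × 35 = 280.
Each contributed unit returns 2.800 to the group as a whole (0.3500 to each of 8 players), which exceeds 1, so the social optimum is full contribution: group total = 2.800 × 280 = 784.00.
Efficiency loss = 784.00 − 280 = 504.00.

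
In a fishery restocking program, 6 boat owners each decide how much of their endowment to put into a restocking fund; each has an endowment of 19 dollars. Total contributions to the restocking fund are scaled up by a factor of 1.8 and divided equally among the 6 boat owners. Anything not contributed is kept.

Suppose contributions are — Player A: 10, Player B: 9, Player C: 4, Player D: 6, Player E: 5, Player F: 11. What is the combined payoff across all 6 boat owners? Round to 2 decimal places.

150.00 dollars

Total contributed: 10 + 9 + 4 + 6 + 5 + 11 = 45; total kept: 6 × 19 − 45 = 69.
The restocking fund pays out 1.8 × 45 = 81.00 in aggregate.
Group total = 69 + 81.00 = 150.00.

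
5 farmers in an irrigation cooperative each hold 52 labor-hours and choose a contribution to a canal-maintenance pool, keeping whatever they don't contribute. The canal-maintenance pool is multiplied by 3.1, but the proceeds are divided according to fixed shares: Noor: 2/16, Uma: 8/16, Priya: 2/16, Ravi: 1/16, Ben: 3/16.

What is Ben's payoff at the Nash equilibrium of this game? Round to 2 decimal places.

For player j, contributing a unit is worthwhile iff 3.1 × (j's share) ≥ 1, i.e. iff j's share is at least 0.3226.
The only share above 0.3226 is Uma's 8/16, contributing 52; the remaining 4 contribute 0. Total contributed: 52.
Ben keeps 52 and receives 3.1 × 52 × 3/16 = 30.23 from the canal-maintenance pool, for a payoff of 82.23.

82.23 labor-hours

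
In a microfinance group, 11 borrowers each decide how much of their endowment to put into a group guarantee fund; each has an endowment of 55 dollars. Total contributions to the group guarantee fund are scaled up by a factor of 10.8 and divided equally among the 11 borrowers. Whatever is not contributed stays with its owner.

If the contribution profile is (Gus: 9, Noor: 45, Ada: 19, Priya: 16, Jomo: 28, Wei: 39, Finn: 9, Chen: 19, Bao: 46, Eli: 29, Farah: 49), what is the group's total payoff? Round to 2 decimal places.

3623.40 dollars

Total contributed: 9 + 45 + 19 + 16 + 28 + 39 + 9 + 19 + 46 + 29 + 49 = 308; total kept: 11 × 55 − 308 = 297.
The group guarantee fund pays out 10.8 × 308 = 3326.40 in aggregate.
Group total = 297 + 3326.40 = 3623.40.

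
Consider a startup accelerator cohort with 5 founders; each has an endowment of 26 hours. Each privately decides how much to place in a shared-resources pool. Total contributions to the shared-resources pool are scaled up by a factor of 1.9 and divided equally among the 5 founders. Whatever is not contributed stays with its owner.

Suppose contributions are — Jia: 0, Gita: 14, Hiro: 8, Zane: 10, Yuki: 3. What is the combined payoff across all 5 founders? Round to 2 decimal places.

Total contributed: 0 + 14 + 8 + 10 + 3 = 35; total kept: 5 × 26 − 35 = 95.
The shared-resources pool pays out 1.9 × 35 = 66.50 in aggregate.
Group total = 95 + 66.50 = 161.50.

161.50 hours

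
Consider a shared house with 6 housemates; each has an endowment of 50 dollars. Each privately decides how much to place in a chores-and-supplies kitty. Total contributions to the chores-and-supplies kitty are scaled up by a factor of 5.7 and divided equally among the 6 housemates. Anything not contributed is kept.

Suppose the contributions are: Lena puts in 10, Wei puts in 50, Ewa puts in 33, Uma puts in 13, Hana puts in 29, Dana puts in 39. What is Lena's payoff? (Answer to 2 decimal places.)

205.30 dollars

Total contributed: 10 + 50 + 33 + 13 + 29 + 39 = 174.
Each receives 5.7 × 174 / 6 = 165.30 from the chores-and-supplies kitty.
Lena keeps 50 − 10 = 40, so Lena's payoff is 40 + 165.30 = 205.30.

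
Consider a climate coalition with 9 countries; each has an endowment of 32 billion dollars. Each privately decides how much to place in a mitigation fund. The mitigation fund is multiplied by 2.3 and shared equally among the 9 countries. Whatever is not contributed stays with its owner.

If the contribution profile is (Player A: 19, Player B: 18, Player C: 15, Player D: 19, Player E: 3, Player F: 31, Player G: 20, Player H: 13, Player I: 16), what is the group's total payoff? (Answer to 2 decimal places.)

488.20 billion dollars

Total contributed: 19 + 18 + 15 + 19 + 3 + 31 + 20 + 13 + 16 = 154; total kept: 9 × 32 − 154 = 134.
The mitigation fund pays out 2.3 × 154 = 354.20 in aggregate.
Group total = 134 + 354.20 = 488.20.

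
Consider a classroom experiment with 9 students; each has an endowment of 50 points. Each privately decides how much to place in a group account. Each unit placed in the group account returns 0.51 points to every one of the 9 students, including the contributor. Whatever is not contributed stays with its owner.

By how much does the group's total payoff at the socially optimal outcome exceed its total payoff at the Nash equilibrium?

1615.50 points

The private return per contributed unit is 0.51 < 1, so contributing 0 is dominant for every player. At the Nash equilibrium everyone keeps their 50, and the group total is 9 × 50 = 450.
Each contributed unit returns 4.590 to the group as a whole (0.51 to each of 9 players), which exceeds 1, so the social optimum is full contribution: group total = 4.590 × 450 = 2065.50.
Efficiency loss = 2065.50 − 450 = 1615.50.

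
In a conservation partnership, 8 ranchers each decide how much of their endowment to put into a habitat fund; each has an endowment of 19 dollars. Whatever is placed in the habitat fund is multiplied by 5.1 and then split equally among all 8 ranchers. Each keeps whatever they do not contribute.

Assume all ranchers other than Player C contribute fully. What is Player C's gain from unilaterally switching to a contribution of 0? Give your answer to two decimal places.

6.89 dollars

Switching from a contribution of 19 to 0 lets Player C keep an extra 19 dollars, but lowers the habitat fund by 19, which costs Player C their own share of that drop: 5.1/8 × 19 = 12.11.
Net gain = 19 − 12.11 = 6.89. The private return per contributed unit (0.6375) is below 1, so free-riding is indeed the best response regardless of what the others do.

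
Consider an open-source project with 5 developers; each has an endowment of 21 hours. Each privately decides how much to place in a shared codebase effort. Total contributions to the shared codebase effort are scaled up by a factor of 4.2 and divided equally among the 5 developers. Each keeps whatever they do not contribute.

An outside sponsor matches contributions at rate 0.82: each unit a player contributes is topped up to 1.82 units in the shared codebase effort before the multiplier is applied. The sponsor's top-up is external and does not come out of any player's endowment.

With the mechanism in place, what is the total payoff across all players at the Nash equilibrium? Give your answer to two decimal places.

Under the mechanism each unit contributed yields 4.2 × 1.82 / 5 = 1.5288 back to its contributor per unit of net cost, which exceeds 1, making full contribution the dominant choice for everyone.
At the Nash equilibrium everyone contributes 21. Group total payoff = 4.2 × 1.82 × 105 = 802.62.

802.62 hours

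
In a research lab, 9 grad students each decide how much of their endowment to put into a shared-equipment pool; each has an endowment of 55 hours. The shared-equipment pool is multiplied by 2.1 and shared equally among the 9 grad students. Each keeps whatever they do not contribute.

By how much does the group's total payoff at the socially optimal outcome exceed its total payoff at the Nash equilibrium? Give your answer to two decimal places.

Each contributed unit returns 2.1/9 = 0.2333 to its contributor — below 1 — so contributing 0 is dominant for every player. At the Nash equilibrium everyone keeps their 55, and the group total is 9 × 55 = 495.
Each contributed unit returns 2.100 to the group as a whole (0.2333 to each of 9 players), which exceeds 1, so the social optimum is full contribution: group total = 2.100 × 495 = 1039.50.
Efficiency loss = 1039.50 − 495 = 544.50.

544.50 hours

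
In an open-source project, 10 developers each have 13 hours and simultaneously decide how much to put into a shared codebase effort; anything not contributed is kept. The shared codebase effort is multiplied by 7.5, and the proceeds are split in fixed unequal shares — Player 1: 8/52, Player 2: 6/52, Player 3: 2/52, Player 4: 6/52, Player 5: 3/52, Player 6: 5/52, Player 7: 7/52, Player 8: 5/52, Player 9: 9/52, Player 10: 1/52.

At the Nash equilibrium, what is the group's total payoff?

Player j's private return per contributed unit is 7.5 × (j's share). Contributing is weakly dominant for j when that share is at least 1/7.5 = 0.1333, and contributing 0 is dominant otherwise.
The shares above 0.1333 belong to Player 1, Player 7 and Player 9, contributing 13 each; the remaining 7 contribute 0. Total contributed: 39.
The shared codebase effort pays out 7.5 × 39 = 292.50 in total (split across the unequal shares, but the aggregate is all that matters for the group sum).
The 7 free-riders keep 13 each, adding 91. Group total = 91 + 292.50 = 383.50.

383.50 hours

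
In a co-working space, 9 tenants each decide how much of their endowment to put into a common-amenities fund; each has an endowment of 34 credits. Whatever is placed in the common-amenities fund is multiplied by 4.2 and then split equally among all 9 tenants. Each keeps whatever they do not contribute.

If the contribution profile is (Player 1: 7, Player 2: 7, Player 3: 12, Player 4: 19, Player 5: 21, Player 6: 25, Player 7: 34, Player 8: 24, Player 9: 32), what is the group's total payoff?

885.20 credits

Total contributed: 7 + 7 + 12 + 19 + 21 + 25 + 34 + 24 + 32 = 181; total kept: 9 × 34 − 181 = 125.
The common-amenities fund pays out 4.2 × 181 = 760.20 in aggregate.
Group total = 125 + 760.20 = 885.20.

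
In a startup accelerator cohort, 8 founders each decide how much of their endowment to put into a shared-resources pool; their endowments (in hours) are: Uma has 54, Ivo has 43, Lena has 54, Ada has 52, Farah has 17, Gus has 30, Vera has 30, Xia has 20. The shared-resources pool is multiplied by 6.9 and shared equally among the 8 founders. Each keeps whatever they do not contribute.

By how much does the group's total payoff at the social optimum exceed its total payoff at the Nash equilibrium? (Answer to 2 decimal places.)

1770.00 hours

The private return per contributed unit is 6.9/8 = 0.8625 < 1 for every player regardless of endowment, so the Nash equilibrium is zero contribution and the group total is Σ E_j = 54 + 43 + 54 + 52 + 17 + 30 + 30 + 20 = 300.
Each contributed unit returns 6.900 to the group, so the social optimum is full contribution by everyone: group total = 6.900 × 300 = 2070.00.
Efficiency loss = (6.900 − 1) × 300 = 1770.00.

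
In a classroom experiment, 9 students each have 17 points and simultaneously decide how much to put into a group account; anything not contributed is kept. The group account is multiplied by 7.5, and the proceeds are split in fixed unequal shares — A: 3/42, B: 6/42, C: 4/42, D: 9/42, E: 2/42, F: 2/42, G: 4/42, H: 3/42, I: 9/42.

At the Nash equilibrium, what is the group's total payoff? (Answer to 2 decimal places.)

A player with share s gets back 7.5·s per unit contributed, so full contribution is dominant for anyone with s > 1/7.5 = 0.1333 and zero contribution is dominant for anyone below.
B, D and I clear that bar, contributing 17 each; the remaining 6 contribute 0. Total contributed: 51.
The group account pays out 7.5 × 51 = 382.50 in total (split across the unequal shares, but the aggregate is all that matters for the group sum).
The 6 free-riders keep 17 each, adding 102. Group total = 102 + 382.50 = 484.50.

484.50 points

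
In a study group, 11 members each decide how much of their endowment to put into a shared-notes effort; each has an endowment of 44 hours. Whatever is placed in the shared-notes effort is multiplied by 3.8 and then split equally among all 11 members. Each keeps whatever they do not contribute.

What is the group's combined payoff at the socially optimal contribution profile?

Each contributed unit returns 3.800 to the group as a whole (0.3455 to each of 11 players), which exceeds 1, so the social optimum is full contribution: group total = 3.800 × 484 = 1839.20.

1839.20 hours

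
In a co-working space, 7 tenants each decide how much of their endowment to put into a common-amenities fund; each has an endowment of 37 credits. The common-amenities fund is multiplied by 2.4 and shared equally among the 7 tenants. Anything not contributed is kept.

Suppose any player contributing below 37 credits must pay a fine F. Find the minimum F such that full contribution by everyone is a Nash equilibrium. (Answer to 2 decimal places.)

Given the others contribute fully, the best deviation is to contribute 0 (any partial contribution still incurs the fine and gives up units whose private return 0.3429 is below 1).
Deviating from 37 to 0 saves 37 credits but forfeits the deviator's share of the drop in the common-amenities fund: 2.4/7 × 37 = 12.69.
So the deviation gain is 37 − 12.69 = 24.31, and the fine must be at least 24.31 credits to wipe it out.

24.31 credits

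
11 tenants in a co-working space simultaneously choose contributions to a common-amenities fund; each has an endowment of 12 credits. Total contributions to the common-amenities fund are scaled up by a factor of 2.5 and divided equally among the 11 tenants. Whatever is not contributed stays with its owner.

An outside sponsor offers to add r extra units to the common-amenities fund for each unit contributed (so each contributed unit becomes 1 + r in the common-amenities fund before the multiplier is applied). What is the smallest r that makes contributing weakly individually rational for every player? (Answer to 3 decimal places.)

With matching at rate r, one contributed unit becomes (1 + r) in the common-amenities fund and returns 2.5 × (1 + r) / 11 to the contributor.
Setting this equal to 1: 1 + r = 11/2.5 = 4.4000.
So the minimum matching rate is r = 4.4000 − 1 = 3.400.

3.400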